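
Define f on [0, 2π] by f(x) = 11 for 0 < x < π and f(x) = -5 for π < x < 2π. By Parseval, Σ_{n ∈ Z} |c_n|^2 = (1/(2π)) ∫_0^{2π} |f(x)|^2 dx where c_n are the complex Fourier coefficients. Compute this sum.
Σ |c_n|^2 = 73

Parseval equates the L^2 energy of f (normalised by 1/(2π)) with the ℓ^2 sum of its Fourier coefficients: (1/(2π)) ∫_0^{2π} |f|^2 = Σ |c_n|^2.
Compute the left side: (1/(2π)) [∫_0^π 11^2 dx + ∫_π^{2π} (-5)^2 dx] = (1/(2π)) · (121π + 25π) = (121 + 25)/2 = 73.
So Σ_{n ∈ Z} |c_n|^2 = 73.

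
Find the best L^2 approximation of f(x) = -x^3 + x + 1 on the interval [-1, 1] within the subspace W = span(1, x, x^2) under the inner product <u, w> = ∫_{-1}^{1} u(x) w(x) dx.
g(x) = 2*x/5 + 1

The best approximation g ∈ W is the orthogonal projection of f onto W. Writing g = a_0 + a_1 x + a_2 x^2, the coefficients solve the normal equations G · a = b where
  G_{ij} = <φ_i, φ_j> and b_i = <f, φ_i>, with φ_0 = 1, φ_1 = x, φ_2 = x^2.
G =
  [2, 0, 2/3]
  [0, 2/3, 0]
  [2/3, 0, 2/5],
b = (2, 4/15, 2/3).
Solving gives a_0 = 1, a_1 = 2/5, a_2 = 0, so
  g(x) = 2*x/5 + 1.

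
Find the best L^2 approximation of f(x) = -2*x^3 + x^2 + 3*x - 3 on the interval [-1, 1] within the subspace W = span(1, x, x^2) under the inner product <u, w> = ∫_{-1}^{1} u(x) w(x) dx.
g(x) = x^2 + 9*x/5 - 3

The best approximation g ∈ W is the orthogonal projection of f onto W. Writing g = a_0 + a_1 x + a_2 x^2, the coefficients solve the normal equations G · a = b where
  G_{ij} = <φ_i, φ_j> and b_i = <f, φ_i>, with φ_0 = 1, φ_1 = x, φ_2 = x^2.
G =
  [2, 0, 2/3]
  [0, 2/3, 0]
  [2/3, 0, 2/5],
b = (-16/3, 6/5, -8/5).
Solving gives a_0 = -3, a_1 = 9/5, a_2 = 1, so
  g(x) = x^2 + 9*x/5 - 3.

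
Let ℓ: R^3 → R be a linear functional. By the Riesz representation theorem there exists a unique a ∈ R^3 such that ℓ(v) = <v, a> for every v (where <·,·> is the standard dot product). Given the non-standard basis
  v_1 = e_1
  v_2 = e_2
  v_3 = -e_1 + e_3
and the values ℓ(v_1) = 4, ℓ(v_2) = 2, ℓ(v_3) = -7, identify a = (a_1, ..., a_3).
a = (4, 2, -3)

Write a = (a_1, ..., a_3) in the standard basis. For each basis vector v_i, ℓ(v_i) = <v_i, a> is a linear equation in the a_j's. Collect the n equations into a matrix system V a = ℓ, where row i of V is v_i (expressed in the standard basis). Since V is invertible (lower-triangular with 1s on the diagonal, up to permutation), solve by back-substitution:
  V =
[[1, 0, 0],
 [0, 1, 0],
 [-1, 0, 1]]
  V a = (4, 2, -7)
Solving gives a = (4, 2, -3).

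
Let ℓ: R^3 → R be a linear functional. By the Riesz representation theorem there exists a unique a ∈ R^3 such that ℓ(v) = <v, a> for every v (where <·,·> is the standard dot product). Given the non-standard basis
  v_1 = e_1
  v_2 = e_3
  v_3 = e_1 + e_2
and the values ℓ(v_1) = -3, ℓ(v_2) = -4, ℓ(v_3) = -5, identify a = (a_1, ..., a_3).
a = (-3, -2, -4)

Write a = (a_1, ..., a_3) in the standard basis. For each basis vector v_i, ℓ(v_i) = <v_i, a> is a linear equation in the a_j's. Collect the n equations into a matrix system V a = ℓ, where row i of V is v_i (expressed in the standard basis). Since V is invertible (lower-triangular with 1s on the diagonal, up to permutation), solve by back-substitution:
  V =
[[1, 0, 0],
 [0, 0, 1],
 [1, 1, 0]]
  V a = (-3, -4, -5)
Solving gives a = (-3, -2, -4).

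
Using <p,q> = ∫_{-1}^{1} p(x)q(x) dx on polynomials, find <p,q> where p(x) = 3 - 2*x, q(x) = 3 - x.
<p,q> = 58/3

Expand the product: p(x)·q(x) = 2*x^2 - 9*x + 9.
∫_{-1}^{1} of each monomial x^k gives [2/(k+1) if k even, 0 if k odd]. Integrating term-by-term (or equivalently evaluating the antiderivative F(x) = 2*x^3/3 - 9*x^2/2 + 9*x at the endpoints):
  F(1) − F(−1) = 31/6 − (-85/6) = 58/3.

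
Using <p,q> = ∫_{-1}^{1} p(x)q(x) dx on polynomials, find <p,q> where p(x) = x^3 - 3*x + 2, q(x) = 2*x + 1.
<p,q> = 4/5

Expand the product: p(x)·q(x) = 2*x^4 + x^3 - 6*x^2 + x + 2.
∫_{-1}^{1} of each monomial x^k gives [2/(k+1) if k even, 0 if k odd]. Integrating term-by-term (or equivalently evaluating the antiderivative F(x) = 2*x^5/5 + x^4/4 - 2*x^3 + x^2/2 + 2*x at the endpoints):
  F(1) − F(−1) = 23/20 − (7/20) = 4/5.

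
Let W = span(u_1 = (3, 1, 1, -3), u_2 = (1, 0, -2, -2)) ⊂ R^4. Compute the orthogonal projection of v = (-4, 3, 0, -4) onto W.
proj_W(v) = (56/131, -1/131, -119/131, -115/131)

Set up U = [u_1 | ... | u_2] ∈ R^(4×2). The projector onto W = col(U) is P = U (U^T U)^(-1) U^T.
Compute U^T U =
  [20, 7]
  [7, 9],
and U^T v = (3, 4).
Solve U^T U · c = U^T v for the coefficients: c = (-1/131, 59/131). The projection is proj_W(v) = U c.
Check: (v - proj_W(v)) · u_1 = 0  (should be 0).
Check: (v - proj_W(v)) · u_2 = 0  (should be 0).
Result: proj_W(v) = (56/131, -1/131, -119/131, -115/131).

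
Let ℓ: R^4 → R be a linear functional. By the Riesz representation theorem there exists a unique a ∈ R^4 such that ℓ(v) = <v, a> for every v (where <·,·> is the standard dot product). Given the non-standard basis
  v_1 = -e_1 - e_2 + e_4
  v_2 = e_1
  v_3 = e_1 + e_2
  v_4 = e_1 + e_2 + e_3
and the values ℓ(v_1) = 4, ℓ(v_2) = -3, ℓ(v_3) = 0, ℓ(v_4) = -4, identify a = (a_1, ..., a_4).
a = (-3, 3, -4, 4)

Write a = (a_1, ..., a_4) in the standard basis. For each basis vector v_i, ℓ(v_i) = <v_i, a> is a linear equation in the a_j's. Collect the n equations into a matrix system V a = ℓ, where row i of V is v_i (expressed in the standard basis). Since V is invertible (lower-triangular with 1s on the diagonal, up to permutation), solve by back-substitution:
  V =
[[-1, -1, 0, 1],
 [1, 0, 0, 0],
 [1, 1, 0, 0],
 [1, 1, 1, 0]]
  V a = (4, -3, 0, -4)
Solving gives a = (-3, 3, -4, 4).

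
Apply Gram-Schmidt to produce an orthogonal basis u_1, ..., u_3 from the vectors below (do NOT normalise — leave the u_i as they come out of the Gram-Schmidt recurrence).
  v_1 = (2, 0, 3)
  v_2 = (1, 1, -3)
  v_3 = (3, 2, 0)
Orthogonal basis:
  u_1 = (2, 0, 3)
  u_2 = (27/13, 1, -18/13)
  u_3 = (-27/94, 81/94, 9/47)

Apply the Gram-Schmidt recurrence
  u_1 = v_1
  u_i = v_i − Σ_{j<i} ((v_i · u_j) / (u_j · u_j)) · u_j.

Step by step this gives:
  u_1 = (2, 0, 3)
  u_2 = (27/13, 1, -18/13)
  u_3 = (-27/94, 81/94, 9/47)

Orthogonality check:
  u_2 · u_1 = 0 (should be 0)
  u_3 · u_1 = 0 (should be 0)
  u_3 · u_2 = 0 (should be 0)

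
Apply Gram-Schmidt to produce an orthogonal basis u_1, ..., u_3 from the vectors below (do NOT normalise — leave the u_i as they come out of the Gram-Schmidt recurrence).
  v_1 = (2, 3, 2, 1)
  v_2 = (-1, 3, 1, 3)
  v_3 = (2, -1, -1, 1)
Orthogonal basis:
  u_1 = (2, 3, 2, 1)
  u_2 = (-7/3, 1, -1/3, 7/3)
  u_3 = (17/12, -3/4, -13/12, 19/12)

Apply the Gram-Schmidt recurrence
  u_1 = v_1
  u_i = v_i − Σ_{j<i} ((v_i · u_j) / (u_j · u_j)) · u_j.

Step by step this gives:
  u_1 = (2, 3, 2, 1)
  u_2 = (-7/3, 1, -1/3, 7/3)
  u_3 = (17/12, -3/4, -13/12, 19/12)

Orthogonality check:
  u_2 · u_1 = 0 (should be 0)
  u_3 · u_1 = 0 (should be 0)
  u_3 · u_2 = 0 (should be 0)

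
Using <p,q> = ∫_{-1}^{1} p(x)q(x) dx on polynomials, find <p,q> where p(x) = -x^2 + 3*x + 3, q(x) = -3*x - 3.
<p,q> = -22

Expand the product: p(x)·q(x) = 3*x^3 - 6*x^2 - 18*x - 9.
∫_{-1}^{1} of each monomial x^k gives [2/(k+1) if k even, 0 if k odd]. Integrating term-by-term (or equivalently evaluating the antiderivative F(x) = 3*x^4/4 - 2*x^3 - 9*x^2 - 9*x at the endpoints):
  F(1) − F(−1) = -77/4 − (11/4) = -22.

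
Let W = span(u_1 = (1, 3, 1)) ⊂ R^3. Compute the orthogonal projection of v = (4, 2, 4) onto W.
proj_W(v) = (14/11, 42/11, 14/11)

Set up U = [u_1 | ... | u_1] ∈ R^(3×1). The projector onto W = col(U) is P = U (U^T U)^(-1) U^T.
Compute U^T U =
  [11],
and U^T v = (14).
Solve U^T U · c = U^T v for the coefficients: c = (14/11). The projection is proj_W(v) = U c.
Check: (v - proj_W(v)) · u_1 = 0  (should be 0).
Result: proj_W(v) = (14/11, 42/11, 14/11).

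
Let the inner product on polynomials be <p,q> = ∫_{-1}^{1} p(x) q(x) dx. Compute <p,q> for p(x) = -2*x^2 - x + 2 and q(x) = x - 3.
<p,q> = -26/3

Expand the product: p(x)·q(x) = -2*x^3 + 5*x^2 + 5*x - 6.
∫_{-1}^{1} of each monomial x^k gives [2/(k+1) if k even, 0 if k odd]. Integrating term-by-term (or equivalently evaluating the antiderivative F(x) = -x^4/2 + 5*x^3/3 + 5*x^2/2 - 6*x at the endpoints):
  F(1) − F(−1) = -7/3 − (19/3) = -26/3.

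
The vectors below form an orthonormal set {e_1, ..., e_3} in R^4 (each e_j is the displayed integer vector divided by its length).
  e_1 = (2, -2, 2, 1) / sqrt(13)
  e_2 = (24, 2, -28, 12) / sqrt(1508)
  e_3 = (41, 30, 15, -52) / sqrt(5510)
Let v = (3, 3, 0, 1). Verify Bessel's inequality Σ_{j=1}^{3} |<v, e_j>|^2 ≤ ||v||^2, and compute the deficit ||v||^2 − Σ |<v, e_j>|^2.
Σ |<v, e_j>|^2 = 1929/190; ||v||^2 = 19; deficit = 15*2**(79/105)*3**(11/28)*5**(293/420)*7**(139/210)/49

Write each e_j = u_j / sqrt(<u_j, u_j>) where u_j is the displayed integer vector. Then <v, e_j> = <v, u_j> / sqrt(<u_j, u_j>), so |<v, e_j>|^2 = <v, u_j>^2 / <u_j, u_j>.
Coefficients: <v, e_1> = 1/sqrt(13), <v, e_2> = 90/sqrt(1508), <v, e_3> = 161/sqrt(5510).
Square and sum: Σ |<v, e_j>|^2 = 1929/190.
Compute ||v||^2 = v·v = 19.
Deficit = 19 − 1929/190 = 15*2**(79/105)*3**(11/28)*5**(293/420)*7**(139/210)/49 ≥ 0, confirming Bessel's inequality. (The deficit equals ||v − Σ <v,e_j> e_j||^2, the squared distance from v to span{e_j}.)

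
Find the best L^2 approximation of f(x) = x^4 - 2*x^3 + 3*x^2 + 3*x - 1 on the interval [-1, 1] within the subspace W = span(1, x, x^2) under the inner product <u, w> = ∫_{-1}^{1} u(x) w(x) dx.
g(x) = 27*x^2/7 + 9*x/5 - 38/35

The best approximation g ∈ W is the orthogonal projection of f onto W. Writing g = a_0 + a_1 x + a_2 x^2, the coefficients solve the normal equations G · a = b where
  G_{ij} = <φ_i, φ_j> and b_i = <f, φ_i>, with φ_0 = 1, φ_1 = x, φ_2 = x^2.
G =
  [2, 0, 2/3]
  [0, 2/3, 0]
  [2/3, 0, 2/5],
b = (2/5, 6/5, 86/105).
Solving gives a_0 = -38/35, a_1 = 9/5, a_2 = 27/7, so
  g(x) = 27*x^2/7 + 9*x/5 - 38/35.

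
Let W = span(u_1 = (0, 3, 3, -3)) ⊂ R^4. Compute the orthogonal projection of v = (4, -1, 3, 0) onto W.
proj_W(v) = (0, 2/3, 2/3, -2/3)

Set up U = [u_1 | ... | u_1] ∈ R^(4×1). The projector onto W = col(U) is P = U (U^T U)^(-1) U^T.
Compute U^T U =
  [27],
and U^T v = (6).
Solve U^T U · c = U^T v for the coefficients: c = (2/9). The projection is proj_W(v) = U c.
Check: (v - proj_W(v)) · u_1 = 0  (should be 0).
Result: proj_W(v) = (0, 2/3, 2/3, -2/3).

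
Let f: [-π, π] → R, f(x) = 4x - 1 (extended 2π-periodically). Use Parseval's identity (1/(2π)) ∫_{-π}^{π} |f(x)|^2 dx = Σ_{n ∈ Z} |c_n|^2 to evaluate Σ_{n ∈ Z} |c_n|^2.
Σ |c_n|^2 = 16π^2/3 + 1

Expand and integrate term by term over [-π, π]:
  ∫ (4x)^2 dx = 16·(2π^3/3); ∫ 2·4·(-1)·x dx = 0 (odd integrand); ∫ (-1)^2 dx = 1·2π.
So (1/(2π)) ∫_{-π}^{π} (4x - 1)^2 dx = 16π^2/3 + 1 = 16π^2/3 + 1.
Parseval ⇒ Σ |c_n|^2 = 16π^2/3 + 1.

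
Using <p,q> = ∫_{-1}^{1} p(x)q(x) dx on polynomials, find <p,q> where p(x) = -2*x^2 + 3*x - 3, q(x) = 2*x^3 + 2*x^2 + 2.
<p,q> = -268/15

Expand the product: p(x)·q(x) = -4*x^5 + 2*x^4 - 10*x^2 + 6*x - 6.
∫_{-1}^{1} of each monomial x^k gives [2/(k+1) if k even, 0 if k odd]. Integrating term-by-term (or equivalently evaluating the antiderivative F(x) = -2*x^6/3 + 2*x^5/5 - 10*x^3/3 + 3*x^2 - 6*x at the endpoints):
  F(1) − F(−1) = -33/5 − (169/15) = -268/15.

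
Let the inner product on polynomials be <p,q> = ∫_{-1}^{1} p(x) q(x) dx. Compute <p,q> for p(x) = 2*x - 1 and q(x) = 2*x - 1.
<p,q> = 14/3

Expand the product: p(x)·q(x) = 4*x^2 - 4*x + 1.
∫_{-1}^{1} of each monomial x^k gives [2/(k+1) if k even, 0 if k odd]. Integrating term-by-term (or equivalently evaluating the antiderivative F(x) = 4*x^3/3 - 2*x^2 + x at the endpoints):
  F(1) − F(−1) = 1/3 − (-13/3) = 14/3.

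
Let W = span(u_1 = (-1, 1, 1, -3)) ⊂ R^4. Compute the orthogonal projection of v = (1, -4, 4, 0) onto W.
proj_W(v) = (1/12, -1/12, -1/12, 1/4)

Set up U = [u_1 | ... | u_1] ∈ R^(4×1). The projector onto W = col(U) is P = U (U^T U)^(-1) U^T.
Compute U^T U =
  [12],
and U^T v = (-1).
Solve U^T U · c = U^T v for the coefficients: c = (-1/12). The projection is proj_W(v) = U c.
Check: (v - proj_W(v)) · u_1 = 0  (should be 0).
Result: proj_W(v) = (1/12, -1/12, -1/12, 1/4).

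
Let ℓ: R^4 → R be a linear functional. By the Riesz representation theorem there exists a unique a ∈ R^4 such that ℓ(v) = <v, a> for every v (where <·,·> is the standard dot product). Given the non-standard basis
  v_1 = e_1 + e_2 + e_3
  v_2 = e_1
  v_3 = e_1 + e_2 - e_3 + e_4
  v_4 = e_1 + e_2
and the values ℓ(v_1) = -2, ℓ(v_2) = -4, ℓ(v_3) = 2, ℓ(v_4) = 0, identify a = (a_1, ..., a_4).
a = (-4, 4, -2, 0)

Write a = (a_1, ..., a_4) in the standard basis. For each basis vector v_i, ℓ(v_i) = <v_i, a> is a linear equation in the a_j's. Collect the n equations into a matrix system V a = ℓ, where row i of V is v_i (expressed in the standard basis). Since V is invertible (lower-triangular with 1s on the diagonal, up to permutation), solve by back-substitution:
  V =
[[1, 1, 1, 0],
 [1, 0, 0, 0],
 [1, 1, -1, 1],
 [1, 1, 0, 0]]
  V a = (-2, -4, 2, 0)
Solving gives a = (-4, 4, -2, 0).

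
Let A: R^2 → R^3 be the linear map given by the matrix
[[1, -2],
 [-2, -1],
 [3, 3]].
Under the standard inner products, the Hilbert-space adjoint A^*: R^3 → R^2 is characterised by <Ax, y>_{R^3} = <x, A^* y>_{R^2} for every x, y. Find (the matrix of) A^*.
A^* = A^T =
[[1, -2, 3],
 [-2, -1, 3]]

For real matrices with standard dot products, the defining identity <Ax, y> = <x, A^* y> gives (Ax)^T y = x^T (A^*) y, i.e. x^T A^T y = x^T (A^*) y. Since this holds for all x, y, we must have A^* = A^T. Therefore
A^* =
[[1, -2, 3],
 [-2, -1, 3]].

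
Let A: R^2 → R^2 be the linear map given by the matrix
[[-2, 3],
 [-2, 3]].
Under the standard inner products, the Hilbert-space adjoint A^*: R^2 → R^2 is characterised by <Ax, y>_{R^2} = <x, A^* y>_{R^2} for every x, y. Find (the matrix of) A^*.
A^* = A^T =
[[-2, -2],
 [3, 3]]

For real matrices with standard dot products, the defining identity <Ax, y> = <x, A^* y> gives (Ax)^T y = x^T (A^*) y, i.e. x^T A^T y = x^T (A^*) y. Since this holds for all x, y, we must have A^* = A^T. Therefore
A^* =
[[-2, -2],
 [3, 3]].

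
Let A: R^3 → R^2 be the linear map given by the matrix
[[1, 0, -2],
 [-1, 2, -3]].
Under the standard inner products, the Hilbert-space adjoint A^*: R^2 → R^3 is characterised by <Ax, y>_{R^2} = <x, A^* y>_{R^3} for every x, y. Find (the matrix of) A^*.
A^* = A^T =
[[1, -1],
 [0, 2],
 [-2, -3]]

For real matrices with standard dot products, the defining identity <Ax, y> = <x, A^* y> gives (Ax)^T y = x^T (A^*) y, i.e. x^T A^T y = x^T (A^*) y. Since this holds for all x, y, we must have A^* = A^T. Therefore
A^* =
[[1, -1],
 [0, 2],
 [-2, -3]].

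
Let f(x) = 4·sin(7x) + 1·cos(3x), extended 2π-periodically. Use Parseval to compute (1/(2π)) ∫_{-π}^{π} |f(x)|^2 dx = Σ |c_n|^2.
Σ |c_n|^2 = 17/2

Expand |f|^2 and use orthogonality of {sin(nx), cos(mx)} on [-π, π]:
  ∫_{-π}^{π} sin(nx)^2 dx = π, ∫ cos(mx)^2 dx = π, and cross terms integrate to 0.
So ∫_{-π}^{π} f(x)^2 dx = 4^2 · π + 1^2 · π = (16 + 1)π.
Divide by 2π: (16 + 1)/2 = 17/2.
By Parseval, this equals Σ |c_n|^2.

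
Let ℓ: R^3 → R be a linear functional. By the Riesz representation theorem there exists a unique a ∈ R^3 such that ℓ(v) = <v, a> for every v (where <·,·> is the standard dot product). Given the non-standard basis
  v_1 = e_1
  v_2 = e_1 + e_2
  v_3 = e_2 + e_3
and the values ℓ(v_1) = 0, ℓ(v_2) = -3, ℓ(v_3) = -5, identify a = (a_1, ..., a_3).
a = (0, -3, -2)

Write a = (a_1, ..., a_3) in the standard basis. For each basis vector v_i, ℓ(v_i) = <v_i, a> is a linear equation in the a_j's. Collect the n equations into a matrix system V a = ℓ, where row i of V is v_i (expressed in the standard basis). Since V is invertible (lower-triangular with 1s on the diagonal, up to permutation), solve by back-substitution:
  V =
[[1, 0, 0],
 [1, 1, 0],
 [0, 1, 1]]
  V a = (0, -3, -5)
Solving gives a = (0, -3, -2).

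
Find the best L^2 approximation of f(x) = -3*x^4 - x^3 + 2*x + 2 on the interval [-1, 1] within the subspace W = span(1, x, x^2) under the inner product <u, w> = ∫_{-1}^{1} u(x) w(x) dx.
g(x) = -18*x^2/7 + 7*x/5 + 79/35

The best approximation g ∈ W is the orthogonal projection of f onto W. Writing g = a_0 + a_1 x + a_2 x^2, the coefficients solve the normal equations G · a = b where
  G_{ij} = <φ_i, φ_j> and b_i = <f, φ_i>, with φ_0 = 1, φ_1 = x, φ_2 = x^2.
G =
  [2, 0, 2/3]
  [0, 2/3, 0]
  [2/3, 0, 2/5],
b = (14/5, 14/15, 10/21).
Solving gives a_0 = 79/35, a_1 = 7/5, a_2 = -18/7, so
  g(x) = -18*x^2/7 + 7*x/5 + 79/35.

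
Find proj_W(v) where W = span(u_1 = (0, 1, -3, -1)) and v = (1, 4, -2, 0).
proj_W(v) = (0, 10/11, -30/11, -10/11)

Set up U = [u_1 | ... | u_1] ∈ R^(4×1). The projector onto W = col(U) is P = U (U^T U)^(-1) U^T.
Compute U^T U =
  [11],
and U^T v = (10).
Solve U^T U · c = U^T v for the coefficients: c = (10/11). The projection is proj_W(v) = U c.
Check: (v - proj_W(v)) · u_1 = 0  (should be 0).
Result: proj_W(v) = (0, 10/11, -30/11, -10/11).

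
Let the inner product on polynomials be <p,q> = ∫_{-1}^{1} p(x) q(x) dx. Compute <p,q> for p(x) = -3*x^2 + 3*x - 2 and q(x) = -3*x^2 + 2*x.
<p,q> = 58/5

Expand the product: p(x)·q(x) = 9*x^4 - 15*x^3 + 12*x^2 - 4*x.
∫_{-1}^{1} of each monomial x^k gives [2/(k+1) if k even, 0 if k odd]. Integrating term-by-term (or equivalently evaluating the antiderivative F(x) = 9*x^5/5 - 15*x^4/4 + 4*x^3 - 2*x^2 at the endpoints):
  F(1) − F(−1) = 1/20 − (-231/20) = 58/5.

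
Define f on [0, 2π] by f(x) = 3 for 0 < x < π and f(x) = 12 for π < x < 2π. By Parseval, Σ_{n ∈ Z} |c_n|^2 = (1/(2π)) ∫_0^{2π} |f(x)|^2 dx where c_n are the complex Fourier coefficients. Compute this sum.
Σ |c_n|^2 = 153/2

Parseval equates the L^2 energy of f (normalised by 1/(2π)) with the ℓ^2 sum of its Fourier coefficients: (1/(2π)) ∫_0^{2π} |f|^2 = Σ |c_n|^2.
Compute the left side: (1/(2π)) [∫_0^π 3^2 dx + ∫_π^{2π} 12^2 dx] = (1/(2π)) · (9π + 144π) = (9 + 144)/2 = 153/2.
So Σ_{n ∈ Z} |c_n|^2 = 153/2.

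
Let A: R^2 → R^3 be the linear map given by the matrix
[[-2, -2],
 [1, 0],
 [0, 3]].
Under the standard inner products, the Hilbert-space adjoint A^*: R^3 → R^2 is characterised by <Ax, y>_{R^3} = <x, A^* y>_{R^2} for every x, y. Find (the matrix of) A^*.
A^* = A^T =
[[-2, 1, 0],
 [-2, 0, 3]]

For real matrices with standard dot products, the defining identity <Ax, y> = <x, A^* y> gives (Ax)^T y = x^T (A^*) y, i.e. x^T A^T y = x^T (A^*) y. Since this holds for all x, y, we must have A^* = A^T. Therefore
A^* =
[[-2, 1, 0],
 [-2, 0, 3]].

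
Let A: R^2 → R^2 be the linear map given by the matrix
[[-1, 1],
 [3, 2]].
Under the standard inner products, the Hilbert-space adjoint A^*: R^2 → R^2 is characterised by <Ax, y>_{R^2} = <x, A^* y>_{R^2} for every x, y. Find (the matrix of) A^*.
A^* = A^T =
[[-1, 3],
 [1, 2]]

For real matrices with standard dot products, the defining identity <Ax, y> = <x, A^* y> gives (Ax)^T y = x^T (A^*) y, i.e. x^T A^T y = x^T (A^*) y. Since this holds for all x, y, we must have A^* = A^T. Therefore
A^* =
[[-1, 3],
 [1, 2]].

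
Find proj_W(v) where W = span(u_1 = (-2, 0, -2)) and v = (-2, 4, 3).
proj_W(v) = (1/2, 0, 1/2)

Set up U = [u_1 | ... | u_1] ∈ R^(3×1). The projector onto W = col(U) is P = U (U^T U)^(-1) U^T.
Compute U^T U =
  [8],
and U^T v = (-2).
Solve U^T U · c = U^T v for the coefficients: c = (-1/4). The projection is proj_W(v) = U c.
Check: (v - proj_W(v)) · u_1 = 0  (should be 0).
Result: proj_W(v) = (1/2, 0, 1/2).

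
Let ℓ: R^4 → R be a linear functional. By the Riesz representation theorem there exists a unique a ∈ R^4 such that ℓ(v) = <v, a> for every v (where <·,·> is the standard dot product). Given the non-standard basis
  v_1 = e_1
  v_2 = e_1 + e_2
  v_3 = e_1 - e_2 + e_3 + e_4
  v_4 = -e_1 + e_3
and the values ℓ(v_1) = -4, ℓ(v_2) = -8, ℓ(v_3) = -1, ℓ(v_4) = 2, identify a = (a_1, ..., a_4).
a = (-4, -4, -2, 1)

Write a = (a_1, ..., a_4) in the standard basis. For each basis vector v_i, ℓ(v_i) = <v_i, a> is a linear equation in the a_j's. Collect the n equations into a matrix system V a = ℓ, where row i of V is v_i (expressed in the standard basis). Since V is invertible (lower-triangular with 1s on the diagonal, up to permutation), solve by back-substitution:
  V =
[[1, 0, 0, 0],
 [1, 1, 0, 0],
 [1, -1, 1, 1],
 [-1, 0, 1, 0]]
  V a = (-4, -8, -1, 2)
Solving gives a = (-4, -4, -2, 1).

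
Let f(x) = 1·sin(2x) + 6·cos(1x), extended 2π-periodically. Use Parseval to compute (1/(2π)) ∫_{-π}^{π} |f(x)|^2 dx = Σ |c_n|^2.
Σ |c_n|^2 = 37/2

Expand |f|^2 and use orthogonality of {sin(nx), cos(mx)} on [-π, π]:
  ∫_{-π}^{π} sin(nx)^2 dx = π, ∫ cos(mx)^2 dx = π, and cross terms integrate to 0.
So ∫_{-π}^{π} f(x)^2 dx = 1^2 · π + 6^2 · π = (1 + 36)π.
Divide by 2π: (1 + 36)/2 = 37/2.
By Parseval, this equals Σ |c_n|^2.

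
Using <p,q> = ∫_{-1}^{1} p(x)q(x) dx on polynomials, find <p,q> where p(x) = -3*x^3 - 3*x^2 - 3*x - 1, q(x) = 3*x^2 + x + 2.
<p,q> = -84/5

Expand the product: p(x)·q(x) = -9*x^5 - 12*x^4 - 18*x^3 - 12*x^2 - 7*x - 2.
∫_{-1}^{1} of each monomial x^k gives [2/(k+1) if k even, 0 if k odd]. Integrating term-by-term (or equivalently evaluating the antiderivative F(x) = -3*x^6/2 - 12*x^5/5 - 9*x^4/2 - 4*x^3 - 7*x^2/2 - 2*x at the endpoints):
  F(1) − F(−1) = -179/10 − (-11/10) = -84/5.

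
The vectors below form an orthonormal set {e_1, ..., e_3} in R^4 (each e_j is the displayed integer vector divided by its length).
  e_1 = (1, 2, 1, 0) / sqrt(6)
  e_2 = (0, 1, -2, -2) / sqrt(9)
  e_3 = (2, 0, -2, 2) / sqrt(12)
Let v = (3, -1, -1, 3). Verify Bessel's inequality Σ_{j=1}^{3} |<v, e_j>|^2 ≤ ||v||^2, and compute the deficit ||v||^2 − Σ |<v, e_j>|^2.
Σ |<v, e_j>|^2 = 172/9; ||v||^2 = 20; deficit = 8/9

Write each e_j = u_j / sqrt(<u_j, u_j>) where u_j is the displayed integer vector. Then <v, e_j> = <v, u_j> / sqrt(<u_j, u_j>), so |<v, e_j>|^2 = <v, u_j>^2 / <u_j, u_j>.
Coefficients: <v, e_1> = 0/sqrt(6), <v, e_2> = -5/sqrt(9), <v, e_3> = 14/sqrt(12).
Square and sum: Σ |<v, e_j>|^2 = 172/9.
Compute ||v||^2 = v·v = 20.
Deficit = 20 − 172/9 = 8/9 ≥ 0, confirming Bessel's inequality. (The deficit equals ||v − Σ <v,e_j> e_j||^2, the squared distance from v to span{e_j}.)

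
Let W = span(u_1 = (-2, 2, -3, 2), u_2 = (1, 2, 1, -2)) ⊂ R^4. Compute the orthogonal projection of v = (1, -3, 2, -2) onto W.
proj_W(v) = (281/185, -488/185, 456/185, -212/185)

Set up U = [u_1 | ... | u_2] ∈ R^(4×2). The projector onto W = col(U) is P = U (U^T U)^(-1) U^T.
Compute U^T U =
  [21, -5]
  [-5, 10],
and U^T v = (-18, 1).
Solve U^T U · c = U^T v for the coefficients: c = (-35/37, -69/185). The projection is proj_W(v) = U c.
Check: (v - proj_W(v)) · u_1 = 0  (should be 0).
Check: (v - proj_W(v)) · u_2 = 0  (should be 0).
Result: proj_W(v) = (281/185, -488/185, 456/185, -212/185).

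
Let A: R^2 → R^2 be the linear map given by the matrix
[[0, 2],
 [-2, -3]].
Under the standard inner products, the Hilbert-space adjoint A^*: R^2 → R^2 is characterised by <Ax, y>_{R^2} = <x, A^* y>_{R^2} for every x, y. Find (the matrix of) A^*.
A^* = A^T =
[[0, -2],
 [2, -3]]

For real matrices with standard dot products, the defining identity <Ax, y> = <x, A^* y> gives (Ax)^T y = x^T (A^*) y, i.e. x^T A^T y = x^T (A^*) y. Since this holds for all x, y, we must have A^* = A^T. Therefore
A^* =
[[0, -2],
 [2, -3]].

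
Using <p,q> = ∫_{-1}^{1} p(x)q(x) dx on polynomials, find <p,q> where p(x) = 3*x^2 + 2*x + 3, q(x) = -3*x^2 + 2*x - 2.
<p,q> = -344/15

Expand the product: p(x)·q(x) = -9*x^4 - 11*x^2 + 2*x - 6.
∫_{-1}^{1} of each monomial x^k gives [2/(k+1) if k even, 0 if k odd]. Integrating term-by-term (or equivalently evaluating the antiderivative F(x) = -9*x^5/5 - 11*x^3/3 + x^2 - 6*x at the endpoints):
  F(1) − F(−1) = -157/15 − (187/15) = -344/15.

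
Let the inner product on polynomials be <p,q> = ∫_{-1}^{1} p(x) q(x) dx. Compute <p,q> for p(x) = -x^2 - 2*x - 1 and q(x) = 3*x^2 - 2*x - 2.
<p,q> = 24/5

Expand the product: p(x)·q(x) = -3*x^4 - 4*x^3 + 3*x^2 + 6*x + 2.
∫_{-1}^{1} of each monomial x^k gives [2/(k+1) if k even, 0 if k odd]. Integrating term-by-term (or equivalently evaluating the antiderivative F(x) = -3*x^5/5 - x^4 + x^3 + 3*x^2 + 2*x at the endpoints):
  F(1) − F(−1) = 22/5 − (-2/5) = 24/5.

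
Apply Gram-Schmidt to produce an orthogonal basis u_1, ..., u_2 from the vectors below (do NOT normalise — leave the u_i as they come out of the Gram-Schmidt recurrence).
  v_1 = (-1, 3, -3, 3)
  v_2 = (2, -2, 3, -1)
Orthogonal basis:
  u_1 = (-1, 3, -3, 3)
  u_2 = (9/7, 1/7, 6/7, 8/7)

Apply the Gram-Schmidt recurrence
  u_1 = v_1
  u_i = v_i − Σ_{j<i} ((v_i · u_j) / (u_j · u_j)) · u_j.

Step by step this gives:
  u_1 = (-1, 3, -3, 3)
  u_2 = (9/7, 1/7, 6/7, 8/7)

Orthogonality check:
  u_2 · u_1 = 0 (should be 0)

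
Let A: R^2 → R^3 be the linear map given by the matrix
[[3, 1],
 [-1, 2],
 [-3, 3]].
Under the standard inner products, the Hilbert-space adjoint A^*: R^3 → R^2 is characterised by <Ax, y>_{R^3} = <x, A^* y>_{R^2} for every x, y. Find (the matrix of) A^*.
A^* = A^T =
[[3, -1, -3],
 [1, 2, 3]]

For real matrices with standard dot products, the defining identity <Ax, y> = <x, A^* y> gives (Ax)^T y = x^T (A^*) y, i.e. x^T A^T y = x^T (A^*) y. Since this holds for all x, y, we must have A^* = A^T. Therefore
A^* =
[[3, -1, -3],
 [1, 2, 3]].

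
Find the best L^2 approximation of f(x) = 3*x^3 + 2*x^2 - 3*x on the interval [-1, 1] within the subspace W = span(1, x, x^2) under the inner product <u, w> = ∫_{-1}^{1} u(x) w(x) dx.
g(x) = 2*x^2 - 6*x/5

The best approximation g ∈ W is the orthogonal projection of f onto W. Writing g = a_0 + a_1 x + a_2 x^2, the coefficients solve the normal equations G · a = b where
  G_{ij} = <φ_i, φ_j> and b_i = <f, φ_i>, with φ_0 = 1, φ_1 = x, φ_2 = x^2.
G =
  [2, 0, 2/3]
  [0, 2/3, 0]
  [2/3, 0, 2/5],
b = (4/3, -4/5, 4/5).
Solving gives a_0 = 0, a_1 = -6/5, a_2 = 2, so
  g(x) = 2*x^2 - 6*x/5.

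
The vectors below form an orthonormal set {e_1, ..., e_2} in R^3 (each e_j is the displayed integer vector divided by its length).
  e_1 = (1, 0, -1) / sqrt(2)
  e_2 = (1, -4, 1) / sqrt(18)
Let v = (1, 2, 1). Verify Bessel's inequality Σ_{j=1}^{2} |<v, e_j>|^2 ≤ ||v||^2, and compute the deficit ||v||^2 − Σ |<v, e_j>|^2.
Σ |<v, e_j>|^2 = 2; ||v||^2 = 6; deficit = 4

Write each e_j = u_j / sqrt(<u_j, u_j>) where u_j is the displayed integer vector. Then <v, e_j> = <v, u_j> / sqrt(<u_j, u_j>), so |<v, e_j>|^2 = <v, u_j>^2 / <u_j, u_j>.
Coefficients: <v, e_1> = 0/sqrt(2), <v, e_2> = -6/sqrt(18).
Square and sum: Σ |<v, e_j>|^2 = 2.
Compute ||v||^2 = v·v = 6.
Deficit = 6 − 2 = 4 ≥ 0, confirming Bessel's inequality. (The deficit equals ||v − Σ <v,e_j> e_j||^2, the squared distance from v to span{e_j}.)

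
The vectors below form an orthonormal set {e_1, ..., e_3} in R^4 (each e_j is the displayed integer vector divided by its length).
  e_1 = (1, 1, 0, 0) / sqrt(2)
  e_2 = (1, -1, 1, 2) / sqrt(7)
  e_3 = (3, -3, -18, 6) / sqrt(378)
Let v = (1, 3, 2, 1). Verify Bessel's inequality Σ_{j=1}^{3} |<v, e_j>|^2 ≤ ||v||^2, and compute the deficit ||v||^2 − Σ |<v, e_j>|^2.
Σ |<v, e_j>|^2 = 12; ||v||^2 = 15; deficit = 3

Write each e_j = u_j / sqrt(<u_j, u_j>) where u_j is the displayed integer vector. Then <v, e_j> = <v, u_j> / sqrt(<u_j, u_j>), so |<v, e_j>|^2 = <v, u_j>^2 / <u_j, u_j>.
Coefficients: <v, e_1> = 4/sqrt(2), <v, e_2> = 2/sqrt(7), <v, e_3> = -36/sqrt(378).
Square and sum: Σ |<v, e_j>|^2 = 12.
Compute ||v||^2 = v·v = 15.
Deficit = 15 − 12 = 3 ≥ 0, confirming Bessel's inequality. (The deficit equals ||v − Σ <v,e_j> e_j||^2, the squared distance from v to span{e_j}.)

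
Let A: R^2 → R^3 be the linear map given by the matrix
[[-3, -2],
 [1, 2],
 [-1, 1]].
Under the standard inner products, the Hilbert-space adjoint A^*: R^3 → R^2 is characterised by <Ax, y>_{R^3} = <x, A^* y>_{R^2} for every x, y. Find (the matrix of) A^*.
A^* = A^T =
[[-3, 1, -1],
 [-2, 2, 1]]

For real matrices with standard dot products, the defining identity <Ax, y> = <x, A^* y> gives (Ax)^T y = x^T (A^*) y, i.e. x^T A^T y = x^T (A^*) y. Since this holds for all x, y, we must have A^* = A^T. Therefore
A^* =
[[-3, 1, -1],
 [-2, 2, 1]].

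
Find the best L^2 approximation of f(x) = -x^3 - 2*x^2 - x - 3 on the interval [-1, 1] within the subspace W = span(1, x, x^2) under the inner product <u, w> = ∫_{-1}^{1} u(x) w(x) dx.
g(x) = -2*x^2 - 8*x/5 - 3

The best approximation g ∈ W is the orthogonal projection of f onto W. Writing g = a_0 + a_1 x + a_2 x^2, the coefficients solve the normal equations G · a = b where
  G_{ij} = <φ_i, φ_j> and b_i = <f, φ_i>, with φ_0 = 1, φ_1 = x, φ_2 = x^2.
G =
  [2, 0, 2/3]
  [0, 2/3, 0]
  [2/3, 0, 2/5],
b = (-22/3, -16/15, -14/5).
Solving gives a_0 = -3, a_1 = -8/5, a_2 = -2, so
  g(x) = -2*x^2 - 8*x/5 - 3.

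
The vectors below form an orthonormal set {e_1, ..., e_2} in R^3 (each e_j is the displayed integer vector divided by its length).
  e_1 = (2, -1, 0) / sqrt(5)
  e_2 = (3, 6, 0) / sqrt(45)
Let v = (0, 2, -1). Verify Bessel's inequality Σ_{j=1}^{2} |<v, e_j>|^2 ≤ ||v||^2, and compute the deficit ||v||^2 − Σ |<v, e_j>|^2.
Σ |<v, e_j>|^2 = 4; ||v||^2 = 5; deficit = 1

Write each e_j = u_j / sqrt(<u_j, u_j>) where u_j is the displayed integer vector. Then <v, e_j> = <v, u_j> / sqrt(<u_j, u_j>), so |<v, e_j>|^2 = <v, u_j>^2 / <u_j, u_j>.
Coefficients: <v, e_1> = -2/sqrt(5), <v, e_2> = 12/sqrt(45).
Square and sum: Σ |<v, e_j>|^2 = 4.
Compute ||v||^2 = v·v = 5.
Deficit = 5 − 4 = 1 ≥ 0, confirming Bessel's inequality. (The deficit equals ||v − Σ <v,e_j> e_j||^2, the squared distance from v to span{e_j}.)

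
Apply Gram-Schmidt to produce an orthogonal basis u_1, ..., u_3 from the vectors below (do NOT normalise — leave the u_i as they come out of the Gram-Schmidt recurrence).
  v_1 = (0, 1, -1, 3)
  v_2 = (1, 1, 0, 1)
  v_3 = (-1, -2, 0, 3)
Orthogonal basis:
  u_1 = (0, 1, -1, 3)
  u_2 = (1, 7/11, 4/11, -1/11)
  u_3 = (11/17, -27/17, 21/17, 16/17)

Apply the Gram-Schmidt recurrence
  u_1 = v_1
  u_i = v_i − Σ_{j<i} ((v_i · u_j) / (u_j · u_j)) · u_j.

Step by step this gives:
  u_1 = (0, 1, -1, 3)
  u_2 = (1, 7/11, 4/11, -1/11)
  u_3 = (11/17, -27/17, 21/17, 16/17)

Orthogonality check:
  u_2 · u_1 = 0 (should be 0)
  u_3 · u_1 = 0 (should be 0)
  u_3 · u_2 = 0 (should be 0)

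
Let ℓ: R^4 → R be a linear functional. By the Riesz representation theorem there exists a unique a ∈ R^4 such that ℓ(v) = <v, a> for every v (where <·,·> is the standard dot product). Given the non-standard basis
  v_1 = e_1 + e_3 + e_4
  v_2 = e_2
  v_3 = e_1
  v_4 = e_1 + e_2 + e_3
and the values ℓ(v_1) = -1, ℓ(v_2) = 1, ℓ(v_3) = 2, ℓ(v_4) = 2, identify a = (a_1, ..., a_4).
a = (2, 1, -1, -2)

Write a = (a_1, ..., a_4) in the standard basis. For each basis vector v_i, ℓ(v_i) = <v_i, a> is a linear equation in the a_j's. Collect the n equations into a matrix system V a = ℓ, where row i of V is v_i (expressed in the standard basis). Since V is invertible (lower-triangular with 1s on the diagonal, up to permutation), solve by back-substitution:
  V =
[[1, 0, 1, 1],
 [0, 1, 0, 0],
 [1, 0, 0, 0],
 [1, 1, 1, 0]]
  V a = (-1, 1, 2, 2)
Solving gives a = (2, 1, -1, -2).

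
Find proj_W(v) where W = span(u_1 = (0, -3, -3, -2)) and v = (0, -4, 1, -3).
proj_W(v) = (0, -45/22, -45/22, -15/11)

Set up U = [u_1 | ... | u_1] ∈ R^(4×1). The projector onto W = col(U) is P = U (U^T U)^(-1) U^T.
Compute U^T U =
  [22],
and U^T v = (15).
Solve U^T U · c = U^T v for the coefficients: c = (15/22). The projection is proj_W(v) = U c.
Check: (v - proj_W(v)) · u_1 = 0  (should be 0).
Result: proj_W(v) = (0, -45/22, -45/22, -15/11).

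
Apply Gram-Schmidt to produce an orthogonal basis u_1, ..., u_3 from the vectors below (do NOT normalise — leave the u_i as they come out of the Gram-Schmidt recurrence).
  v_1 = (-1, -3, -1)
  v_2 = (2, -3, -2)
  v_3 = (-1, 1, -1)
Orthogonal basis:
  u_1 = (-1, -3, -1)
  u_2 = (31/11, -6/11, -13/11)
  u_3 = (-24/53, 32/53, -72/53)

Apply the Gram-Schmidt recurrence
  u_1 = v_1
  u_i = v_i − Σ_{j<i} ((v_i · u_j) / (u_j · u_j)) · u_j.

Step by step this gives:
  u_1 = (-1, -3, -1)
  u_2 = (31/11, -6/11, -13/11)
  u_3 = (-24/53, 32/53, -72/53)

Orthogonality check:
  u_2 · u_1 = 0 (should be 0)
  u_3 · u_1 = 0 (should be 0)
  u_3 · u_2 = 0 (should be 0)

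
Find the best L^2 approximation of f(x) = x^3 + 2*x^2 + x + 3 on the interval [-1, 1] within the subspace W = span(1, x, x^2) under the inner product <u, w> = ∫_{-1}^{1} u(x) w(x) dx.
g(x) = 2*x^2 + 8*x/5 + 3

The best approximation g ∈ W is the orthogonal projection of f onto W. Writing g = a_0 + a_1 x + a_2 x^2, the coefficients solve the normal equations G · a = b where
  G_{ij} = <φ_i, φ_j> and b_i = <f, φ_i>, with φ_0 = 1, φ_1 = x, φ_2 = x^2.
G =
  [2, 0, 2/3]
  [0, 2/3, 0]
  [2/3, 0, 2/5],
b = (22/3, 16/15, 14/5).
Solving gives a_0 = 3, a_1 = 8/5, a_2 = 2, so
  g(x) = 2*x^2 + 8*x/5 + 3.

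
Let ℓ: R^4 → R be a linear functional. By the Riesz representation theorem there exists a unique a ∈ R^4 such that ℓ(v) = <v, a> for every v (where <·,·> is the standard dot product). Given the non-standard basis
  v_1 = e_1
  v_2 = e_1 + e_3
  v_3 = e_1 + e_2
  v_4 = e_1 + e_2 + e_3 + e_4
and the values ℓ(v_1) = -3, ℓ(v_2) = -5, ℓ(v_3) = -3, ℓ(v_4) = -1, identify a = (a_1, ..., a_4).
a = (-3, 0, -2, 4)

Write a = (a_1, ..., a_4) in the standard basis. For each basis vector v_i, ℓ(v_i) = <v_i, a> is a linear equation in the a_j's. Collect the n equations into a matrix system V a = ℓ, where row i of V is v_i (expressed in the standard basis). Since V is invertible (lower-triangular with 1s on the diagonal, up to permutation), solve by back-substitution:
  V =
[[1, 0, 0, 0],
 [1, 0, 1, 0],
 [1, 1, 0, 0],
 [1, 1, 1, 1]]
  V a = (-3, -5, -3, -1)
Solving gives a = (-3, 0, -2, 4).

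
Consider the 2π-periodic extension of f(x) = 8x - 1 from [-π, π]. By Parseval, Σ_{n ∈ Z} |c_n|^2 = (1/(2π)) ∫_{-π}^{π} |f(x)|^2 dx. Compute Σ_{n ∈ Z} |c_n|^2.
Σ |c_n|^2 = 64π^2/3 + 1

Expand and integrate term by term over [-π, π]:
  ∫ (8x)^2 dx = 64·(2π^3/3); ∫ 2·8·(-1)·x dx = 0 (odd integrand); ∫ (-1)^2 dx = 1·2π.
So (1/(2π)) ∫_{-π}^{π} (8x - 1)^2 dx = 64π^2/3 + 1 = 64π^2/3 + 1.
Parseval ⇒ Σ |c_n|^2 = 64π^2/3 + 1.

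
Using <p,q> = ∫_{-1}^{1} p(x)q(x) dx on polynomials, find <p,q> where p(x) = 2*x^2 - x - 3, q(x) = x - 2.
<p,q> = 26/3

Expand the product: p(x)·q(x) = 2*x^3 - 5*x^2 - x + 6.
∫_{-1}^{1} of each monomial x^k gives [2/(k+1) if k even, 0 if k odd]. Integrating term-by-term (or equivalently evaluating the antiderivative F(x) = x^4/2 - 5*x^3/3 - x^2/2 + 6*x at the endpoints):
  F(1) − F(−1) = 13/3 − (-13/3) = 26/3.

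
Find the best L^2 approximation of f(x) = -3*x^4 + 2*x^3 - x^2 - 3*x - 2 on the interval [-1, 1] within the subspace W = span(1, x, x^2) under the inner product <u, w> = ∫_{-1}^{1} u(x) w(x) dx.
g(x) = -25*x^2/7 - 9*x/5 - 61/35

The best approximation g ∈ W is the orthogonal projection of f onto W. Writing g = a_0 + a_1 x + a_2 x^2, the coefficients solve the normal equations G · a = b where
  G_{ij} = <φ_i, φ_j> and b_i = <f, φ_i>, with φ_0 = 1, φ_1 = x, φ_2 = x^2.
G =
  [2, 0, 2/3]
  [0, 2/3, 0]
  [2/3, 0, 2/5],
b = (-88/15, -6/5, -272/105).
Solving gives a_0 = -61/35, a_1 = -9/5, a_2 = -25/7, so
  g(x) = -25*x^2/7 - 9*x/5 - 61/35.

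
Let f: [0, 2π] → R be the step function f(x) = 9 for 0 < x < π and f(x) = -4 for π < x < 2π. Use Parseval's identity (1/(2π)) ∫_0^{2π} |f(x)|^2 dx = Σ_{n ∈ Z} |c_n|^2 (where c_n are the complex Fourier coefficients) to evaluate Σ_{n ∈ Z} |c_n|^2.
Σ |c_n|^2 = 97/2

Parseval equates the L^2 energy of f (normalised by 1/(2π)) with the ℓ^2 sum of its Fourier coefficients: (1/(2π)) ∫_0^{2π} |f|^2 = Σ |c_n|^2.
Compute the left side: (1/(2π)) [∫_0^π 9^2 dx + ∫_π^{2π} (-4)^2 dx] = (1/(2π)) · (81π + 16π) = (81 + 16)/2 = 97/2.
So Σ_{n ∈ Z} |c_n|^2 = 97/2.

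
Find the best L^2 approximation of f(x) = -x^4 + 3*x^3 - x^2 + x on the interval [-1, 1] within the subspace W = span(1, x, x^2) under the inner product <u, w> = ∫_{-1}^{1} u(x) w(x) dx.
g(x) = -13*x^2/7 + 14*x/5 + 3/35

The best approximation g ∈ W is the orthogonal projection of f onto W. Writing g = a_0 + a_1 x + a_2 x^2, the coefficients solve the normal equations G · a = b where
  G_{ij} = <φ_i, φ_j> and b_i = <f, φ_i>, with φ_0 = 1, φ_1 = x, φ_2 = x^2.
G =
  [2, 0, 2/3]
  [0, 2/3, 0]
  [2/3, 0, 2/5],
b = (-16/15, 28/15, -24/35).
Solving gives a_0 = 3/35, a_1 = 14/5, a_2 = -13/7, so
  g(x) = -13*x^2/7 + 14*x/5 + 3/35.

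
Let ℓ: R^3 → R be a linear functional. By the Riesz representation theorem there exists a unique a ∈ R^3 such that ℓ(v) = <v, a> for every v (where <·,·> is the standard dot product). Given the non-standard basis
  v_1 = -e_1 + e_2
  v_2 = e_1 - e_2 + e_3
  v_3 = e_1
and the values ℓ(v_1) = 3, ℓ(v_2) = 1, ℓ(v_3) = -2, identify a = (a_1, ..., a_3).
a = (-2, 1, 4)

Write a = (a_1, ..., a_3) in the standard basis. For each basis vector v_i, ℓ(v_i) = <v_i, a> is a linear equation in the a_j's. Collect the n equations into a matrix system V a = ℓ, where row i of V is v_i (expressed in the standard basis). Since V is invertible (lower-triangular with 1s on the diagonal, up to permutation), solve by back-substitution:
  V =
[[-1, 1, 0],
 [1, -1, 1],
 [1, 0, 0]]
  V a = (3, 1, -2)
Solving gives a = (-2, 1, 4).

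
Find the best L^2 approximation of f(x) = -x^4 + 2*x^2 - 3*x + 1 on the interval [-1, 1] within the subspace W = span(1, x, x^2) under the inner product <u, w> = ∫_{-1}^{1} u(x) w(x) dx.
g(x) = 8*x^2/7 - 3*x + 38/35

The best approximation g ∈ W is the orthogonal projection of f onto W. Writing g = a_0 + a_1 x + a_2 x^2, the coefficients solve the normal equations G · a = b where
  G_{ij} = <φ_i, φ_j> and b_i = <f, φ_i>, with φ_0 = 1, φ_1 = x, φ_2 = x^2.
G =
  [2, 0, 2/3]
  [0, 2/3, 0]
  [2/3, 0, 2/5],
b = (44/15, -2, 124/105).
Solving gives a_0 = 38/35, a_1 = -3, a_2 = 8/7, so
  g(x) = 8*x^2/7 - 3*x + 38/35.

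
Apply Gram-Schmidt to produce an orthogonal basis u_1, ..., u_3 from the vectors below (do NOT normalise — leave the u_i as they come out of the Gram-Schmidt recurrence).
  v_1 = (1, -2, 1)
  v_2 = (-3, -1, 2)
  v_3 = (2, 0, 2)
Orthogonal basis:
  u_1 = (1, -2, 1)
  u_2 = (-19/6, -2/3, 11/6)
  u_3 = (60/83, 100/83, 140/83)

Apply the Gram-Schmidt recurrence
  u_1 = v_1
  u_i = v_i − Σ_{j<i} ((v_i · u_j) / (u_j · u_j)) · u_j.

Step by step this gives:
  u_1 = (1, -2, 1)
  u_2 = (-19/6, -2/3, 11/6)
  u_3 = (60/83, 100/83, 140/83)

Orthogonality check:
  u_2 · u_1 = 0 (should be 0)
  u_3 · u_1 = 0 (should be 0)
  u_3 · u_2 = 0 (should be 0)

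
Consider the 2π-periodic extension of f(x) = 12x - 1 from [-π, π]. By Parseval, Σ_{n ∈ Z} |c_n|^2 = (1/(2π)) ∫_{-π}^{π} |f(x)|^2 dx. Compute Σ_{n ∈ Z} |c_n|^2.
Σ |c_n|^2 = 48π^2 + 1

Expand and integrate term by term over [-π, π]:
  ∫ (12x)^2 dx = 144·(2π^3/3); ∫ 2·12·(-1)·x dx = 0 (odd integrand); ∫ (-1)^2 dx = 1·2π.
So (1/(2π)) ∫_{-π}^{π} (12x - 1)^2 dx = 144π^2/3 + 1 = 48π^2 + 1.
Parseval ⇒ Σ |c_n|^2 = 48π^2 + 1.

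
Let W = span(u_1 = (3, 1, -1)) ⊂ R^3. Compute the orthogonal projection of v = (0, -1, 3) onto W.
proj_W(v) = (-12/11, -4/11, 4/11)

Set up U = [u_1 | ... | u_1] ∈ R^(3×1). The projector onto W = col(U) is P = U (U^T U)^(-1) U^T.
Compute U^T U =
  [11],
and U^T v = (-4).
Solve U^T U · c = U^T v for the coefficients: c = (-4/11). The projection is proj_W(v) = U c.
Check: (v - proj_W(v)) · u_1 = 0  (should be 0).
Result: proj_W(v) = (-12/11, -4/11, 4/11).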